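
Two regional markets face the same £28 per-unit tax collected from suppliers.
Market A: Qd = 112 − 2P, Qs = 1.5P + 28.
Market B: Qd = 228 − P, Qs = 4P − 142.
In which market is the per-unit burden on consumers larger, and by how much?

Market A: pre-tax P* = £24, Q* = 64; post-tax Q = 40; per-unit burden on consumers = £12.
Market B: pre-tax P* = £74, Q* = 154; post-tax Q = 131.6; per-unit burden on consumers = £22.4.
Difference: £12 vs £22.4 → market B is larger by £10.4.

Market B, by £10.4.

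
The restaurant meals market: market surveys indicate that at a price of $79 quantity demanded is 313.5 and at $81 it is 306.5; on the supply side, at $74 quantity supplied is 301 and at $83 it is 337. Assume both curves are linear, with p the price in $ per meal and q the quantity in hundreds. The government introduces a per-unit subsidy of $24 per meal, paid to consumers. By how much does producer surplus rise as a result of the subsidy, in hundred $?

Demand slope: (306.5 − 313.5)/(81 − 79) = -3.5, so qd = 590 − 3.5p.
Supply slope: (337 − 301)/(83 − 74) = 4, so qs = 4p + 5.
Without the subsidy, 590 − 3.5p = 4p + 5 gives 7.5p = 585, so p* = $78 and q* = 317.
With a per-unit subsidy paid to consumers, each effectively pays p − 24, so demand becomes qd = 590 − 3.5(p − 24).
New equilibrium: consumers pay $65.2, sellers receive $89.2, q = 361.8. (Wedge: pb − ps = −24.)
ΔPS is the trapezoid between Q = 361.8 and Q = 317 of height $11.2: ½ · (317 + 361.8) · 11.2 = $3801.28.

Producer surplus rises by $3801.28 hundred.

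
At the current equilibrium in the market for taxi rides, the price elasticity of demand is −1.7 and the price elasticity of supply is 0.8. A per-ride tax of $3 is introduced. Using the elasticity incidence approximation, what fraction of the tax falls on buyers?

Buyers' share ≈ 0.32.

Incidence ratio: buyers' share ≈ εs / (εs + |εd|) = 0.8 / (0.8 + 1.7) = 0.32.
Supply is the less elastic side, so buyers bear the smaller share.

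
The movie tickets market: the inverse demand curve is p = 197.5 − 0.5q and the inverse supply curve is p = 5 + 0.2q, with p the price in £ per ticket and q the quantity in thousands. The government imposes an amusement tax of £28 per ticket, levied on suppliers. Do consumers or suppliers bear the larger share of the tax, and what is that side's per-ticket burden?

Rewrite in direct form: qd = 395 − 2p and qs = 5p − 25.
Before the tax: set 395 − 2p = 5p − 25 → p* = £60, q* = 275.
With the tax collected from suppliers, supply shifts: qs = 5(p − 28) − 25.
New equilibrium: consumers pay £80, suppliers receive £52, q = 235. (Wedge: pb − ps = 28.)
Per-ticket burden: consumers £20, suppliers £8.
Consumers take the larger share because demand is less price-elastic here (demand slope 2 vs supply slope 5).

Consumers bear the larger share: £20 per ticket.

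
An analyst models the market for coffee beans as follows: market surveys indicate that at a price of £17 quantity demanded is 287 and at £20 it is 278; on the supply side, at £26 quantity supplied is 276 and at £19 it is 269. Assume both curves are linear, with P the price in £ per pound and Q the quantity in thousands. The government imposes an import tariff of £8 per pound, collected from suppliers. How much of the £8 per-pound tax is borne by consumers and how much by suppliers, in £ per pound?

Demand slope: (278 − 287)/(20 − 17) = -3, so Qd = 338 − 3P.
Supply slope: (269 − 276)/(19 − 26) = 1, so Qs = P + 250.
Before the tax: set 338 − 3P = P + 250 → P* = £22, Q* = 272.
With the tax collected from suppliers, supply shifts: Qs = (P − 8) + 250.
New equilibrium: consumers pay £24, suppliers receive £16, Q = 266. (Wedge: Pb − Ps = 8.)
Burden on consumers: £2; on suppliers: £6. (They sum to £8.)

Consumers bear £2 per pound; suppliers bear £6 per pound.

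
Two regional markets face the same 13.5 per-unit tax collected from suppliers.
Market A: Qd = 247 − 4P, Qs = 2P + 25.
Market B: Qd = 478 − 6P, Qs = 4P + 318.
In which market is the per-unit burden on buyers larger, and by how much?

Market B, by 0.9.

Market A: pre-tax P* = 37, Q* = 99; post-tax Q = 81; per-unit burden on buyers = 4.5.
Market B: pre-tax P* = 16, Q* = 382; post-tax Q = 349.6; per-unit burden on buyers = 5.4.
Difference: 4.5 vs 5.4 → market B is larger by 0.9.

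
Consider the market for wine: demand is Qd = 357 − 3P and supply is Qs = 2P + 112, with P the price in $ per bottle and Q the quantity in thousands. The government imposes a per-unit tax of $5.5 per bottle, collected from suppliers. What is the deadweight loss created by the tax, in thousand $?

Without the tax, 357 − 3P = 2P + 112 gives 5P = 245, so P* = $49 and Q* = 210.
With the tax collected from suppliers, supply shifts: Qs = 2(P − 5.5) + 112.
Solving gives Q = 203.4 with consumers paying $51.2 and suppliers receiving $45.7 (the $5.5 wedge).
Quantity falls by |ΔQ| = |210 − 203.4| = 6.6.
DWL = ½ · t · |ΔQ| = ½ · 5.5 · 6.6 = $18.15.

Deadweight loss = $18.15 thousand.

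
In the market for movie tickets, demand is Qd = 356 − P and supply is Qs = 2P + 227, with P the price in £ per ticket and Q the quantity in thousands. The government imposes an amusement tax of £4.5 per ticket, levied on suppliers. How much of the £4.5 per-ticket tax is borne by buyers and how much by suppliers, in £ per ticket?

Buyers bear £3 per ticket; suppliers bear £1.5 per ticket.

Before the tax: set 356 − P = 2P + 227 → P* = £43, Q* = 313.
With the tax collected from suppliers, supply shifts: Qs = 2(P − 4.5) + 227.
New equilibrium: buyers pay £46, suppliers receive £41.5, Q = 310. (Wedge: Pb − Ps = 4.5.)
Burden on buyers: £3; on suppliers: £1.5. (They sum to £4.5.)
The less price-elastic side of the market bears the larger share of a per-unit tax.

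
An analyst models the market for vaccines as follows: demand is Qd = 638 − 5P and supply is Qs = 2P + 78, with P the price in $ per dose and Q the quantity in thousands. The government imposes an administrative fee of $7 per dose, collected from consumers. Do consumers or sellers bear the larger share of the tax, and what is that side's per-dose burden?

Before the tax: set 638 − 5P = 2P + 78 → P* = $80, Q* = 238.
With the tax collected from consumers, demand (in seller-price terms) shifts: Qd = 638 − 5(P + 7).
Solving gives Q = 228 with consumers paying $82 and sellers receiving $75 (the $7 wedge).
Per-dose burden: consumers $2, sellers $5.
Sellers take the larger share because supply is less price-elastic here (demand slope 5 vs supply slope 2).
The less price-elastic side of the market bears the larger share of a per-unit tax.

Sellers bear the larger share: $5 per dose.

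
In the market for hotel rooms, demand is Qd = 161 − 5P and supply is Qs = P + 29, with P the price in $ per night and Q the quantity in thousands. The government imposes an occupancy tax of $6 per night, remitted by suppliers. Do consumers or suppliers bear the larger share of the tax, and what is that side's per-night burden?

Suppliers bear the larger share: $5 per night.

Before the tax: set 161 − 5P = P + 29 → P* = $22, Q* = 51.
With the tax collected from suppliers, supply shifts: Qs = (P − 6) + 29.
Solving gives Q = 46 with consumers paying $23 and suppliers receiving $17 (the $6 wedge).
Per-night burden: consumers $1, suppliers $5.
Suppliers take the larger share because supply is less price-elastic here (demand slope 5 vs supply slope 1).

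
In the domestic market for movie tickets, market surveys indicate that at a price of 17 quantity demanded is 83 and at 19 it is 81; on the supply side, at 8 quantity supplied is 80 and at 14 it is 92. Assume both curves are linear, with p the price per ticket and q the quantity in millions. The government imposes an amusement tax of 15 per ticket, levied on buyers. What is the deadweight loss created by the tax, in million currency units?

Deadweight loss = 75 million.

Demand slope: (81 − 83)/(19 − 17) = -1, so qd = 100 − p.
Supply slope: (92 − 80)/(14 − 8) = 2, so qs = 2p + 64.
Before the tax: set 100 − p = 2p + 64 → p* = 12, q* = 88.
With the tax collected from buyers, demand (in seller-price terms) shifts: qd = 100 − (p + 15).
Solving gives q = 78 with buyers paying 22 and producers receiving 7 (the 15 wedge).
Quantity falls by |ΔQ| = |88 − 78| = 10.
DWL = ½ · t · |ΔQ| = ½ · 15 · 10 = 75.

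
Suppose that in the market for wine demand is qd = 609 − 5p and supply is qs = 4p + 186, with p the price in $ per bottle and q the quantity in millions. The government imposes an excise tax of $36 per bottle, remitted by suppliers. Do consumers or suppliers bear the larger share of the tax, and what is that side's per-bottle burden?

Without the tax, 609 − 5p = 4p + 186 gives 9p = 423, so p* = $47 and q* = 374.
With the tax collected from suppliers, supply shifts: qs = 4(p − 36) + 186.
Solving gives q = 294 with consumers paying $63 and suppliers receiving $27 (the $36 wedge).
Per-bottle burden: consumers $16, suppliers $20.
Suppliers take the larger share because supply is less price-elastic here (demand slope 5 vs supply slope 4).

Suppliers bear the larger share: $20 per bottle.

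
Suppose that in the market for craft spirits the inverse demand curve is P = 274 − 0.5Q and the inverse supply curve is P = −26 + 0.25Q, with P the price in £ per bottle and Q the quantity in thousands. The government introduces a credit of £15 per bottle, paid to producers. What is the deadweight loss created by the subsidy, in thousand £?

Rewrite in direct form: Qd = 548 − 2P and Qs = 4P + 104.
Without the subsidy, 548 − 2P = 4P + 104 gives 6P = 444, so P* = £74 and Q* = 400.
With a per-unit subsidy paid to producers, each receives P + 15 per unit sold, so supply becomes Qs = 4(P + 15) + 104.
Solving gives Q = 420 with consumers paying £64 and producers receiving £79 (the £15 wedge).
Quantity rises by |ΔQ| = |400 − 420| = 20.
DWL = ½ · t · |ΔQ| = ½ · 15 · 20 = £150.

Deadweight loss = £150 thousand.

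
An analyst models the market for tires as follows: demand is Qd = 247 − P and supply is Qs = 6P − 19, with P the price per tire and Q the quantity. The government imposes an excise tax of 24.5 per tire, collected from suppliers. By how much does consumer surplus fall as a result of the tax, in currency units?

Consumer surplus falls by 4168.5.

Before the tax: set 247 − P = 6P − 19 → P* = 38, Q* = 209.
With the tax collected from suppliers, supply shifts: Qs = 6(P − 24.5) − 19.
Solving gives Q = 188 with consumers paying 59 and suppliers receiving 34.5 (the 24.5 wedge).
ΔCS is the trapezoid between Q = 188 and Q = 209 of height 21: ½ · (209 + 188) · 21 = 4168.5.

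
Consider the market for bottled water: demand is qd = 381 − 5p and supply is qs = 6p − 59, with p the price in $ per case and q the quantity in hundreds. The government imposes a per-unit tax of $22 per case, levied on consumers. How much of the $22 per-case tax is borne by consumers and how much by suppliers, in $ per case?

Consumers bear $12 per case; suppliers bear $10 per case.

Before the tax: set 381 − 5p = 6p − 59 → p* = $40, q* = 181.
With the tax collected from consumers, demand (in seller-price terms) shifts: qd = 381 − 5(p + 22).
Solving gives q = 121 with consumers paying $52 and suppliers receiving $30 (the $22 wedge).
Burden on consumers: $12; on suppliers: $10. (They sum to $22.)
The less price-elastic side of the market bears the larger share of a per-unit tax.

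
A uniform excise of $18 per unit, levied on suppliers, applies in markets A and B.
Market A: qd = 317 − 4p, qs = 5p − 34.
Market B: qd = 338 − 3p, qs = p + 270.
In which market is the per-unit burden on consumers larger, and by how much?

Market A, by $5.5.

Market A: pre-tax p* = $39, q* = 161; post-tax q = 121; per-unit burden on consumers = $10.
Market B: pre-tax p* = $17, q* = 287; post-tax q = 273.5; per-unit burden on consumers = $4.5.
Difference: $10 vs $4.5 → market A is larger by $5.5.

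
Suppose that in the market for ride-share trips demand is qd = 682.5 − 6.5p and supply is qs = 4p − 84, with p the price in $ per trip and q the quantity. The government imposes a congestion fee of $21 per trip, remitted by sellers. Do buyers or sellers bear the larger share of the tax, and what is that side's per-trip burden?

Sellers bear the larger share: $13 per trip.

Before the tax: set 682.5 − 6.5p = 4p − 84 → p* = $73, q* = 208.
With the tax collected from sellers, supply shifts: qs = 4(p − 21) − 84.
Solving gives q = 156 with buyers paying $81 and sellers receiving $60 (the $21 wedge).
Per-trip burden: buyers $8, sellers $13.
Sellers take the larger share because supply is less price-elastic here (demand slope 6.5 vs supply slope 4).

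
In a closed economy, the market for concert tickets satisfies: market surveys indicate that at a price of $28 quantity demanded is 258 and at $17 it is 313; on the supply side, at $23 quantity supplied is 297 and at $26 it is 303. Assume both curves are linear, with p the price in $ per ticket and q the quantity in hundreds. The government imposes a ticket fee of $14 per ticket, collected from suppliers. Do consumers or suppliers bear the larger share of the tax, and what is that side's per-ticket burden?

Suppliers bear the larger share: $10 per ticket.

Demand slope: (313 − 258)/(17 − 28) = -5, so qd = 398 − 5p.
Supply slope: (303 − 297)/(26 − 23) = 2, so qs = 2p + 251.
Before the tax: set 398 − 5p = 2p + 251 → p* = $21, q* = 293.
With the tax collected from suppliers, supply shifts: qs = 2(p − 14) + 251.
Solving gives q = 273 with consumers paying $25 and suppliers receiving $11 (the $14 wedge).
Per-ticket burden: consumers $4, suppliers $10.
Suppliers take the larger share because supply is less price-elastic here (demand slope 5 vs supply slope 2).
The less price-elastic side of the market bears the larger share of a per-unit tax.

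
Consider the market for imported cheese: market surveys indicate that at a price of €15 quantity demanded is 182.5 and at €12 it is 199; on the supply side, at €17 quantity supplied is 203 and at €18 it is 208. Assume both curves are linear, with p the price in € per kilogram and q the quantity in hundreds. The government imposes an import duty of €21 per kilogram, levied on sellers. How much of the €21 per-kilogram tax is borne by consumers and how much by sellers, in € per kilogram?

Consumers bear €10 per kilogram; sellers bear €11 per kilogram.

Demand slope: (199 − 182.5)/(12 − 15) = -5.5, so qd = 265 − 5.5p.
Supply slope: (208 − 203)/(18 − 17) = 5, so qs = 5p + 118.
Before the tax: set 265 − 5.5p = 5p + 118 → p* = €14, q* = 188.
With the tax collected from sellers, supply shifts: qs = 5(p − 21) + 118.
New equilibrium: consumers pay €24, sellers receive €3, q = 133. (Wedge: pb − ps = 21.)
Burden on consumers: €10; on sellers: €11. (They sum to €21.)
The less price-elastic side of the market bears the larger share of a per-unit tax.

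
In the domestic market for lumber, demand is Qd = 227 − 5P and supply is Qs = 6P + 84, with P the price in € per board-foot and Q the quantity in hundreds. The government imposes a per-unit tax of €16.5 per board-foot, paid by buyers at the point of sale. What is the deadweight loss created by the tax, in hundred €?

Deadweight loss = €371.25 hundred.

Without the tax, 227 − 5P = 6P + 84 gives 11P = 143, so P* = €13 and Q* = 162.
With the tax collected from buyers, demand (in seller-price terms) shifts: Qd = 227 − 5(P + 16.5).
Solving gives Q = 117 with buyers paying €22 and sellers receiving €5.5 (the €16.5 wedge).
Quantity falls by |ΔQ| = |162 − 117| = 45.
DWL = ½ · t · |ΔQ| = ½ · 16.5 · 45 = €371.25.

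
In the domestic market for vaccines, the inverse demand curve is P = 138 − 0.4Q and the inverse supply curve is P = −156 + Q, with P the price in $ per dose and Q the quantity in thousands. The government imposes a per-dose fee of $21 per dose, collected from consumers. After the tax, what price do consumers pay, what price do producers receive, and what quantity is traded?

Inverting to Q(P) form: Qd = 345 − 2.5P; Qs = P + 156.
Without the tax, 345 − 2.5P = P + 156 gives 3.5P = 189, so P* = $54 and Q* = 210.
With the tax collected from consumers, demand (in seller-price terms) shifts: Qd = 345 − 2.5(P + 21).
Solving gives Q = 195 with consumers paying $60 and producers receiving $39 (the $21 wedge).

Consumers pay $60; producers receive $39; quantity = 195.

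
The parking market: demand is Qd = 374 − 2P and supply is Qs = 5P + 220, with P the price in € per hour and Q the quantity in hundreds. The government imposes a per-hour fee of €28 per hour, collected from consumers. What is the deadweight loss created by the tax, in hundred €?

Before the tax: set 374 − 2P = 5P + 220 → P* = €22, Q* = 330.
With the tax collected from consumers, demand (in seller-price terms) shifts: Qd = 374 − 2(P + 28).
New equilibrium: consumers pay €42, producers receive €14, Q = 290. (Wedge: Pb − Ps = 28.)
Quantity falls by |ΔQ| = |330 − 290| = 40.
DWL = ½ · t · |ΔQ| = ½ · 28 · 40 = €560.

Deadweight loss = €560 hundred.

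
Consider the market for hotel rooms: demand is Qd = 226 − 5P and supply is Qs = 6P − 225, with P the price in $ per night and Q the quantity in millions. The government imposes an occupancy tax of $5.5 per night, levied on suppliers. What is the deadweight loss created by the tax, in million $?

Before the tax: set 226 − 5P = 6P − 225 → P* = $41, Q* = 21.
With the tax collected from suppliers, supply shifts: Qs = 6(P − 5.5) − 225.
New equilibrium: consumers pay $44, suppliers receive $38.5, Q = 6. (Wedge: Pb − Ps = 5.5.)
Quantity falls by |ΔQ| = |21 − 6| = 15.
DWL = ½ · t · |ΔQ| = ½ · 5.5 · 15 = $41.25.

Deadweight loss = $41.25 million.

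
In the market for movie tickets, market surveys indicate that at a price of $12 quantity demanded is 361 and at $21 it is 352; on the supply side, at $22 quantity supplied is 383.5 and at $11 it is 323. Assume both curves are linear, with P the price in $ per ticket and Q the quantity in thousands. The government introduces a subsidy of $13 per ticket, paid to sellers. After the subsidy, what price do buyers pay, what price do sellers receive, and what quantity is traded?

Demand slope: (352 − 361)/(21 − 12) = -1, so Qd = 373 − P.
Supply slope: (323 − 383.5)/(11 − 22) = 5.5, so Qs = 5.5P + 262.5.
Without the subsidy, 373 − P = 5.5P + 262.5 gives 6.5P = 110.5, so P* = $17 and Q* = 356.
With a per-unit subsidy paid to sellers, each receives P + 13 per unit sold, so supply becomes Qs = 5.5(P + 13) + 262.5.
Solving gives Q = 367 with buyers paying $6 and sellers receiving $19 (the $13 wedge).

Buyers pay $6; sellers receive $19; quantity = 367.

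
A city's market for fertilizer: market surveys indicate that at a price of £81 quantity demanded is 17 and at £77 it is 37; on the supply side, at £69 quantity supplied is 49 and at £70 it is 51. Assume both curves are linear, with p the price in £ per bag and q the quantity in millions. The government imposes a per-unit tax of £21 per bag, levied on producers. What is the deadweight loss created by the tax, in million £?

Demand slope: (37 − 17)/(77 − 81) = -5, so qd = 422 − 5p.
Supply slope: (51 − 49)/(70 − 69) = 2, so qs = 2p − 89.
Before the tax: set 422 − 5p = 2p − 89 → p* = £73, q* = 57.
With the tax collected from producers, supply shifts: qs = 2(p − 21) − 89.
Solving gives q = 27 with consumers paying £79 and producers receiving £58 (the £21 wedge).
Quantity falls by |ΔQ| = |57 − 27| = 30.
DWL = ½ · t · |ΔQ| = ½ · 21 · 30 = £315.

Deadweight loss = £315 million.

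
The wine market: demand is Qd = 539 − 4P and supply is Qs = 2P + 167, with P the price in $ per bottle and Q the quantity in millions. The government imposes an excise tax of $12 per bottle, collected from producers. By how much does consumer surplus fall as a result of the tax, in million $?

Consumer surplus falls by $1132 million.

Before the tax: set 539 − 4P = 2P + 167 → P* = $62, Q* = 291.
With the tax collected from producers, supply shifts: Qs = 2(P − 12) + 167.
Solving gives Q = 275 with buyers paying $66 and producers receiving $54 (the $12 wedge).
ΔCS is the trapezoid between Q = 275 and Q = 291 of height $4: ½ · (291 + 275) · 4 = $1132.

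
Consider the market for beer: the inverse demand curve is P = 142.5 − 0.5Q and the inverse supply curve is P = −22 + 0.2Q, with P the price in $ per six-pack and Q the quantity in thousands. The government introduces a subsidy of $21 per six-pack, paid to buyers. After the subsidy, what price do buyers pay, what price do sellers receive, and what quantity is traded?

Rewrite in direct form: Qd = 285 − 2P and Qs = 5P + 110.
Without the subsidy, 285 − 2P = 5P + 110 gives 7P = 175, so P* = $25 and Q* = 235.
With a per-unit subsidy paid to buyers, each effectively pays P − 21, so demand becomes Qd = 285 − 2(P − 21).
New equilibrium: buyers pay $10, sellers receive $31, Q = 265. (Wedge: Pb − Ps = −21.)

Buyers pay $10; sellers receive $31; quantity = 265.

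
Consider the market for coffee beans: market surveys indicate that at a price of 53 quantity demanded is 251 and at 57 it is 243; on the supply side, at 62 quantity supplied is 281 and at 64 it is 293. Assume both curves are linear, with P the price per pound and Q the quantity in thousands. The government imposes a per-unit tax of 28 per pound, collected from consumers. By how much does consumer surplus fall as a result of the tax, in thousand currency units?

Demand slope: (243 − 251)/(57 − 53) = -2, so Qd = 357 − 2P.
Supply slope: (293 − 281)/(64 − 62) = 6, so Qs = 6P − 91.
Before the tax: set 357 − 2P = 6P − 91 → P* = 56, Q* = 245.
With the tax collected from consumers, demand (in seller-price terms) shifts: Qd = 357 − 2(P + 28).
New equilibrium: consumers pay 77, producers receive 49, Q = 203. (Wedge: Pb − Ps = 28.)
ΔCS is the trapezoid between Q = 203 and Q = 245 of height 21: ½ · (245 + 203) · 21 = 4704.

Consumer surplus falls by 4704 thousand.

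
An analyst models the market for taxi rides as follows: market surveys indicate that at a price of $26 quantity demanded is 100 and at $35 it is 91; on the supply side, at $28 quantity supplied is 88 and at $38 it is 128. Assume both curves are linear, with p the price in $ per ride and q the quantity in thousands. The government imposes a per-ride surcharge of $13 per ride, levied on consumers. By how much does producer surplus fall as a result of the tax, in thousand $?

Producer surplus falls by $236.08 thousand.

Demand slope: (91 − 100)/(35 − 26) = -1, so qd = 126 − p.
Supply slope: (128 − 88)/(38 − 28) = 4, so qs = 4p − 24.
Before the tax: set 126 − p = 4p − 24 → p* = $30, q* = 96.
With the tax collected from consumers, demand (in seller-price terms) shifts: qd = 126 − (p + 13).
Solving gives q = 85.6 with consumers paying $40.4 and suppliers receiving $27.4 (the $13 wedge).
ΔPS is the trapezoid between Q = 85.6 and Q = 96 of height $2.6: ½ · (96 + 85.6) · 2.6 = $236.08.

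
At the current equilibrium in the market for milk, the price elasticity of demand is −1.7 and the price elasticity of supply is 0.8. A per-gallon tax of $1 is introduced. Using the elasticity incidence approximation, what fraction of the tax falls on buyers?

Incidence ratio: buyers' share ≈ εs / (εs + |εd|) = 0.8 / (0.8 + 1.7) = 0.32.
Supply is the less elastic side, so buyers bear the smaller share.

Buyers' share ≈ 0.32.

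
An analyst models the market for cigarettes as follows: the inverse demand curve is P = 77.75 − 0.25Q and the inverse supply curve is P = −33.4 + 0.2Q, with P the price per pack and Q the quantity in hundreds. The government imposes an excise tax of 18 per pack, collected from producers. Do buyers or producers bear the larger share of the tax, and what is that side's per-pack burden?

Inverting to Q(P) form: Qd = 311 − 4P; Qs = 5P + 167.
Without the tax, 311 − 4P = 5P + 167 gives 9P = 144, so P* = 16 and Q* = 247.
With the tax collected from producers, supply shifts: Qs = 5(P − 18) + 167.
New equilibrium: buyers pay 26, producers receive 8, Q = 207. (Wedge: Pb − Ps = 18.)
Per-pack burden: buyers 10, producers 8.
Buyers take the larger share because demand is less price-elastic here (demand slope 4 vs supply slope 5).
The less price-elastic side of the market bears the larger share of a per-unit tax.

Buyers bear the larger share: 10 per pack.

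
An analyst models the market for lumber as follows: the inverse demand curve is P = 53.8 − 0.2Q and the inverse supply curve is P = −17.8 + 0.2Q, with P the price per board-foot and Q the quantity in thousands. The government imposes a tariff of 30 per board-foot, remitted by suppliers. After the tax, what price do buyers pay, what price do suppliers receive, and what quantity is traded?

Inverting to Q(P) form: Qd = 269 − 5P; Qs = 5P + 89.
Before the tax: set 269 − 5P = 5P + 89 → P* = 18, Q* = 179.
With the tax collected from suppliers, supply shifts: Qs = 5(P − 30) + 89.
New equilibrium: buyers pay 33, suppliers receive 3, Q = 104. (Wedge: Pb − Ps = 30.)
The less price-elastic side of the market bears the larger share of a per-unit tax.

Buyers pay 33; suppliers receive 3; quantity = 104.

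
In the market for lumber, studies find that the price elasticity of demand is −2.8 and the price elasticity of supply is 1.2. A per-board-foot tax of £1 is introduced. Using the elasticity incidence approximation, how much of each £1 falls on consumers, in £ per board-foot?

Incidence ratio: consumers' share ≈ εs / (εs + |εd|) = 1.2 / (1.2 + 2.8) = 0.3.
So consumers bear ≈ 0.3 × £1 = £0.3; producers bear £0.7.

Consumers bear ≈ £0.3 per board-foot.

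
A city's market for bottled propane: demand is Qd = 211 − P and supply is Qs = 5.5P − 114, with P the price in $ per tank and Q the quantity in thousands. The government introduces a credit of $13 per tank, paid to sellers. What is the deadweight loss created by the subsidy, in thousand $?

Without the subsidy, 211 − P = 5.5P − 114 gives 6.5P = 325, so P* = $50 and Q* = 161.
With a per-unit subsidy paid to sellers, each receives P + 13 per unit sold, so supply becomes Qs = 5.5(P + 13) − 114.
New equilibrium: consumers pay $39, sellers receive $52, Q = 172. (Wedge: Pb − Ps = −13.)
Quantity rises by |ΔQ| = |161 − 172| = 11.
DWL = ½ · t · |ΔQ| = ½ · 13 · 11 = $71.5.

Deadweight loss = $71.5 thousand.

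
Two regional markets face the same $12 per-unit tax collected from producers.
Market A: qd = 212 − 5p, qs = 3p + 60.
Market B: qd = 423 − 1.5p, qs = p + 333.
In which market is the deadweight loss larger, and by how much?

Market A: pre-tax p* = $19, q* = 117; post-tax q = 94.5; deadweight loss = $135.
Market B: pre-tax p* = $36, q* = 369; post-tax q = 361.8; deadweight loss = $43.2.
Difference: $135 vs $43.2 → market A is larger by $91.8.

Market A, by $91.8.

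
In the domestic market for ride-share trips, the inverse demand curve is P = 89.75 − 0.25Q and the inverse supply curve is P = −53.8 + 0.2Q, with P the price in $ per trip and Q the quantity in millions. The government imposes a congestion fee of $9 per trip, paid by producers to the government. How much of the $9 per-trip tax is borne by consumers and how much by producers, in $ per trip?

Consumers bear $5 per trip; producers bear $4 per trip.

Inverting to Q(P) form: Qd = 359 − 4P; Qs = 5P + 269.
Before the tax: set 359 − 4P = 5P + 269 → P* = $10, Q* = 319.
With the tax collected from producers, supply shifts: Qs = 5(P − 9) + 269.
New equilibrium: consumers pay $15, producers receive $6, Q = 299. (Wedge: Pb − Ps = 9.)
Burden on consumers: $5; on producers: $4. (They sum to $9.)
The less price-elastic side of the market bears the larger share of a per-unit tax.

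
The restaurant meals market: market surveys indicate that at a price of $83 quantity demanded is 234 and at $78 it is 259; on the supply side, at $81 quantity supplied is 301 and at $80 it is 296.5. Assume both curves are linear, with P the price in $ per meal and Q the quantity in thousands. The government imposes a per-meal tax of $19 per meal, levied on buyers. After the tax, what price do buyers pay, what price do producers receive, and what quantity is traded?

Demand slope: (259 − 234)/(78 − 83) = -5, so Qd = 649 − 5P.
Supply slope: (296.5 − 301)/(80 − 81) = 4.5, so Qs = 4.5P − 63.5.
Without the tax, 649 − 5P = 4.5P − 63.5 gives 9.5P = 712.5, so P* = $75 and Q* = 274.
With the tax collected from buyers, demand (in seller-price terms) shifts: Qd = 649 − 5(P + 19).
New equilibrium: buyers pay $84, producers receive $65, Q = 229. (Wedge: Pb − Ps = 19.)

Buyers pay $84; producers receive $65; quantity = 229.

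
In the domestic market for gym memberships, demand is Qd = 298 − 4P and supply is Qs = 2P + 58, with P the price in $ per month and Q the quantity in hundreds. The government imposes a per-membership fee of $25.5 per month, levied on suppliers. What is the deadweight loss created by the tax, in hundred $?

Without the tax, 298 − 4P = 2P + 58 gives 6P = 240, so P* = $40 and Q* = 138.
With the tax collected from suppliers, supply shifts: Qs = 2(P − 25.5) + 58.
New equilibrium: consumers pay $48.5, suppliers receive $23, Q = 104. (Wedge: Pb − Ps = 25.5.)
Quantity falls by |ΔQ| = |138 − 104| = 34.
DWL = ½ · t · |ΔQ| = ½ · 25.5 · 34 = $433.5.

Deadweight loss = $433.5 hundred.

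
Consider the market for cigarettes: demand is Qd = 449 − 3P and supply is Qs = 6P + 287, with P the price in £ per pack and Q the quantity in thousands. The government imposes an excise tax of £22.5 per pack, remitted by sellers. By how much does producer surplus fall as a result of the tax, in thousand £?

Producer surplus falls by £2793.75 thousand.

Without the tax, 449 − 3P = 6P + 287 gives 9P = 162, so P* = £18 and Q* = 395.
With the tax collected from sellers, supply shifts: Qs = 6(P − 22.5) + 287.
Solving gives Q = 350 with consumers paying £33 and sellers receiving £10.5 (the £22.5 wedge).
ΔPS is the trapezoid between Q = 350 and Q = 395 of height £7.5: ½ · (395 + 350) · 7.5 = £2793.75.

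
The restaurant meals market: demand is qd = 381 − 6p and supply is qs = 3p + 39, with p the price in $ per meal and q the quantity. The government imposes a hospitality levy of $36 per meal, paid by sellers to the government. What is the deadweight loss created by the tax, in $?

Deadweight loss = $1296.

Before the tax: set 381 − 6p = 3p + 39 → p* = $38, q* = 153.
With the tax collected from sellers, supply shifts: qs = 3(p − 36) + 39.
Solving gives q = 81 with buyers paying $50 and sellers receiving $14 (the $36 wedge).
Quantity falls by |ΔQ| = |153 − 81| = 72.
DWL = ½ · t · |ΔQ| = ½ · 36 · 72 = $1296.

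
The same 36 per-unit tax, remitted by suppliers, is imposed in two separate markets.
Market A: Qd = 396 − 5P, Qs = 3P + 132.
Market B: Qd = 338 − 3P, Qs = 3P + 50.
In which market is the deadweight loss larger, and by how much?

Market A: pre-tax P* = 33, Q* = 231; post-tax Q = 163.5; deadweight loss = 1215.
Market B: pre-tax P* = 48, Q* = 194; post-tax Q = 140; deadweight loss = 972.
Difference: 1215 vs 972 → market A is larger by 243.

Market A, by 243.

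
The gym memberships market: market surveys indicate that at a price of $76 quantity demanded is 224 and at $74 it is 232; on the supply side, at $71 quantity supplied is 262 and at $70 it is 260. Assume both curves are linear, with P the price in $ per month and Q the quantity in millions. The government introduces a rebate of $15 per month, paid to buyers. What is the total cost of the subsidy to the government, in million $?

Demand slope: (232 − 224)/(74 − 76) = -4, so Qd = 528 − 4P.
Supply slope: (260 − 262)/(70 − 71) = 2, so Qs = 2P + 120.
Before the subsidy: set 528 − 4P = 2P + 120 → P* = $68, Q* = 256.
With a per-unit subsidy paid to buyers, each effectively pays P − 15, so demand becomes Qd = 528 − 4(P − 15).
New equilibrium: buyers pay $63, suppliers receive $78, Q = 276. (Wedge: Pb − Ps = −15.)
Outlay = t · Q = 15 · 276 = $4140.

Government outlay = $4140 million.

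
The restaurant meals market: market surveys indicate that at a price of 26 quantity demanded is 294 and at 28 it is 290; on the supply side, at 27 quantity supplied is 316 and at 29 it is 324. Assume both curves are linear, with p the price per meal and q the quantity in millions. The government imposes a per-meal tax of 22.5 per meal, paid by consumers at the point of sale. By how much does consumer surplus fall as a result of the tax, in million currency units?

Demand slope: (290 − 294)/(28 − 26) = -2, so qd = 346 − 2p.
Supply slope: (324 − 316)/(29 − 27) = 4, so qs = 4p + 208.
Without the tax, 346 − 2p = 4p + 208 gives 6p = 138, so p* = 23 and q* = 300.
With the tax collected from consumers, demand (in seller-price terms) shifts: qd = 346 − 2(p + 22.5).
New equilibrium: consumers pay 38, suppliers receive 15.5, q = 270. (Wedge: pb − ps = 22.5.)
ΔCS is the trapezoid between Q = 270 and Q = 300 of height 15: ½ · (300 + 270) · 15 = 4275.

Consumer surplus falls by 4275 million.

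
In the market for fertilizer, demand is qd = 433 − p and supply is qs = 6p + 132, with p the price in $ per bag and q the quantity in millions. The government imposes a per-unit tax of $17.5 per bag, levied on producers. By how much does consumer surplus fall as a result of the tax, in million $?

Before the tax: set 433 − p = 6p + 132 → p* = $43, q* = 390.
With the tax collected from producers, supply shifts: qs = 6(p − 17.5) + 132.
Solving gives q = 375 with consumers paying $58 and producers receiving $40.5 (the $17.5 wedge).
ΔCS is the trapezoid between Q = 375 and Q = 390 of height $15: ½ · (390 + 375) · 15 = $5737.5.

Consumer surplus falls by $5737.5 million.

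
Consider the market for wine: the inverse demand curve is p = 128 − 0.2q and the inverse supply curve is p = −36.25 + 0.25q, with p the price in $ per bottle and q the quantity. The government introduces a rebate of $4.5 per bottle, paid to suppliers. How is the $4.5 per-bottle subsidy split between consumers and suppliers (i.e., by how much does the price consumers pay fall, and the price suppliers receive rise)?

Consumers gain $2 per bottle; suppliers gain $2.5 per bottle.

Rewrite in direct form: qd = 640 − 5p and qs = 4p + 145.
Before the subsidy: set 640 − 5p = 4p + 145 → p* = $55, q* = 365.
With a per-unit subsidy paid to suppliers, each receives p + 4.5 per unit sold, so supply becomes qs = 4(p + 4.5) + 145.
New equilibrium: consumers pay $53, suppliers receive $57.5, q = 375. (Wedge: pb − ps = −4.5.)
Gain to consumers: $2; to suppliers: $2.5. (They sum to $4.5.)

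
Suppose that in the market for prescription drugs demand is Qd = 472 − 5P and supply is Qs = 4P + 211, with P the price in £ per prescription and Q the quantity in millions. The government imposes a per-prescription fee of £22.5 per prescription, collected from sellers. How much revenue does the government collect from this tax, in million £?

Tax revenue = £6232.5 million.

Before the tax: set 472 − 5P = 4P + 211 → P* = £29, Q* = 327.
With the tax collected from sellers, supply shifts: Qs = 4(P − 22.5) + 211.
New equilibrium: buyers pay £39, sellers receive £16.5, Q = 277. (Wedge: Pb − Ps = 22.5.)
Revenue = t · Q = 22.5 · 277 = £6232.5.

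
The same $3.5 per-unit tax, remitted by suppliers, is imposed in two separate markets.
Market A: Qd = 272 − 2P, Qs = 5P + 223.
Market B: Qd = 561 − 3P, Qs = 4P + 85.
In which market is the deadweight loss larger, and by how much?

Market B, by $1.75.

Market A: pre-tax P* = $7, Q* = 258; post-tax Q = 253; deadweight loss = $8.75.
Market B: pre-tax P* = $68, Q* = 357; post-tax Q = 351; deadweight loss = $10.5.
Difference: $8.75 vs $10.5 → market B is larger by $1.75.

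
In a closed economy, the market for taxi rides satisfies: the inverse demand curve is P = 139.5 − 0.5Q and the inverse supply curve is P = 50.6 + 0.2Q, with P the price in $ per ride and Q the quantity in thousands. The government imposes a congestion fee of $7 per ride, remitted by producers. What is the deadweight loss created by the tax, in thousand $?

Rewrite in direct form: Qd = 279 − 2P and Qs = 5P − 253.
Before the tax: set 279 − 2P = 5P − 253 → P* = $76, Q* = 127.
With the tax collected from producers, supply shifts: Qs = 5(P − 7) − 253.
New equilibrium: buyers pay $81, producers receive $74, Q = 117. (Wedge: Pb − Ps = 7.)
Quantity falls by |ΔQ| = |127 − 117| = 10.
DWL = ½ · t · |ΔQ| = ½ · 7 · 10 = $35.

Deadweight loss = $35 thousand.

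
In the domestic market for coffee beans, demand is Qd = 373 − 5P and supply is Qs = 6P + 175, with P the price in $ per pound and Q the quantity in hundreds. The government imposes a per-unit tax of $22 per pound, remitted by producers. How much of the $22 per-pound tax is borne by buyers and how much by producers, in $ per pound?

Buyers bear $12 per pound; producers bear $10 per pound.

Before the tax: set 373 − 5P = 6P + 175 → P* = $18, Q* = 283.
With the tax collected from producers, supply shifts: Qs = 6(P − 22) + 175.
New equilibrium: buyers pay $30, producers receive $8, Q = 223. (Wedge: Pb − Ps = 22.)
Burden on buyers: $12; on producers: $10. (They sum to $22.)
The less price-elastic side of the market bears the larger share of a per-unit tax.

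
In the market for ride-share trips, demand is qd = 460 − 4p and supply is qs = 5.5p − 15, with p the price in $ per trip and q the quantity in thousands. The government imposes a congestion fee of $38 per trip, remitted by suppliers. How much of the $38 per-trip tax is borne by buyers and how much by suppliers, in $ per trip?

Buyers bear $22 per trip; suppliers bear $16 per trip.

Without the tax, 460 − 4p = 5.5p − 15 gives 9.5p = 475, so p* = $50 and q* = 260.
With the tax collected from suppliers, supply shifts: qs = 5.5(p − 38) − 15.
Solving gives q = 172 with buyers paying $72 and suppliers receiving $34 (the $38 wedge).
Burden on buyers: $22; on suppliers: $16. (They sum to $38.)
The less price-elastic side of the market bears the larger share of a per-unit tax.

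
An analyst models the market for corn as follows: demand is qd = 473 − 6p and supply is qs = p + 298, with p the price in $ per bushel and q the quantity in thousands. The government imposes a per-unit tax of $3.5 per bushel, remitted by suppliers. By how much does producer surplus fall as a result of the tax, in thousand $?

Producer surplus falls by $964.5 thousand.

Without the tax, 473 − 6p = p + 298 gives 7p = 175, so p* = $25 and q* = 323.
With the tax collected from suppliers, supply shifts: qs = (p − 3.5) + 298.
Solving gives q = 320 with buyers paying $25.5 and suppliers receiving $22 (the $3.5 wedge).
ΔPS is the trapezoid between Q = 320 and Q = 323 of height $3: ½ · (323 + 320) · 3 = $964.5.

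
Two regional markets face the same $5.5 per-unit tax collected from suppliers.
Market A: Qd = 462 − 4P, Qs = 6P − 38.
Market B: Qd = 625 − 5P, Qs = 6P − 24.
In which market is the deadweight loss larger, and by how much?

Market A: pre-tax P* = $50, Q* = 262; post-tax Q = 248.8; deadweight loss = $36.3.
Market B: pre-tax P* = $59, Q* = 330; post-tax Q = 315; deadweight loss = $41.25.
Difference: $36.3 vs $41.25 → market B is larger by $4.95.

Market B, by $4.95.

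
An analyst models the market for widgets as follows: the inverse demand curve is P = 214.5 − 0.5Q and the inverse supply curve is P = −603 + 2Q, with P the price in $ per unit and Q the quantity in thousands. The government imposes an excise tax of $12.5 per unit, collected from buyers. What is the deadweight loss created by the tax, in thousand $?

Deadweight loss = $31.25 thousand.

Rewrite in direct form: Qd = 429 − 2P and Qs = 0.5P + 301.5.
Without the tax, 429 − 2P = 0.5P + 301.5 gives 2.5P = 127.5, so P* = $51 and Q* = 327.
With the tax collected from buyers, demand (in seller-price terms) shifts: Qd = 429 − 2(P + 12.5).
Solving gives Q = 322 with buyers paying $53.5 and sellers receiving $41 (the $12.5 wedge).
Quantity falls by |ΔQ| = |327 − 322| = 5.
DWL = ½ · t · |ΔQ| = ½ · 12.5 · 5 = $31.25.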